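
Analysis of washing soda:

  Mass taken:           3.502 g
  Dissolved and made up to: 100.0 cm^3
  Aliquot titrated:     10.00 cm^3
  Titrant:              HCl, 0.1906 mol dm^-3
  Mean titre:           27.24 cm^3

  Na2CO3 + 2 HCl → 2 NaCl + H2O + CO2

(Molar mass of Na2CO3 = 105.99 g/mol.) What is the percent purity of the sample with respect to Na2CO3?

n(HCl) per titration = 0.02724 × 0.1906 = 5.192 × 10^-3 mol
From the 1:2 ratio, n(Na2CO3) in each aliquot = 1/2 × 5.192 × 10^-3 = 2.596 × 10^-3 mol
n(Na2CO3) in the whole flask = 2.596 × 10^-3 × 100.0/10.00 = 0.02596 mol
mass of Na2CO3 = 0.02596 × 105.99 = 2.751 g
% Na2CO3 = 2.751 / 3.502 × 100 = 78.57 %

78.57 %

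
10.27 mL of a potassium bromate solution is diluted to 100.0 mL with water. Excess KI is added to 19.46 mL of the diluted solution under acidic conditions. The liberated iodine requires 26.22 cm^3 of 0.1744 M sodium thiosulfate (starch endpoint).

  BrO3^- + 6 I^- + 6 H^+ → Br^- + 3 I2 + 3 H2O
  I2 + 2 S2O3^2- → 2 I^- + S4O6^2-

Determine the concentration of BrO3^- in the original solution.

0.3813 M

n(S2O3^2-) = 0.02622 × 0.1744 = 4.573 × 10^-3 mol
n(I2) = n(S2O3^2-)/2 = 2.286 × 10^-3 mol
From the 1:3 ratio, n(BrO3^-) in the aliquot = 1/3 × 2.286 × 10^-3 = 7.621 × 10^-4 mol
[BrO3^-]_dilute = 7.621 × 10^-4 / 0.01946 = 0.03916 mol/L
[BrO3^-]_original = 0.03916 × 100.0/10.27 = 0.3813 mol/L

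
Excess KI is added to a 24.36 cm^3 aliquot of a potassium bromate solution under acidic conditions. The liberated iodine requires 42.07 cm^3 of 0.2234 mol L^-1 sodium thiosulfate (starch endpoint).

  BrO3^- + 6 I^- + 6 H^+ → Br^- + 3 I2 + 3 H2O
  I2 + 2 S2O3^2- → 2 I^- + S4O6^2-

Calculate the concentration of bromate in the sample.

0.06430 mol/L

n(S2O3^2-) = 0.04207 × 0.2234 = 9.398 × 10^-3 mol
n(I2) = n(S2O3^2-)/2 = 4.699 × 10^-3 mol
From the 1:3 ratio, n(BrO3^-) in the aliquot = 1/3 × 4.699 × 10^-3 = 1.566 × 10^-3 mol
[BrO3^-] = 1.566 × 10^-3 / 0.02436 = 0.06430 mol/L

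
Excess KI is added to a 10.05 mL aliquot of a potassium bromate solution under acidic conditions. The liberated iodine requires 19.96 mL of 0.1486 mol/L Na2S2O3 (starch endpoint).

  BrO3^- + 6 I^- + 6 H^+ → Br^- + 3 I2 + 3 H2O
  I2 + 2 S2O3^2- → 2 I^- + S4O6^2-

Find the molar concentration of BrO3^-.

0.04919 mol/L

n(S2O3^2-) = 0.01996 × 0.1486 = 2.966 × 10^-3 mol
n(I2) = n(S2O3^2-)/2 = 1.483 × 10^-3 mol
From the 1:3 ratio, n(BrO3^-) in the aliquot = 1/3 × 1.483 × 10^-3 = 4.943 × 10^-4 mol
[BrO3^-] = 4.943 × 10^-4 / 0.01005 = 0.04919 mol/L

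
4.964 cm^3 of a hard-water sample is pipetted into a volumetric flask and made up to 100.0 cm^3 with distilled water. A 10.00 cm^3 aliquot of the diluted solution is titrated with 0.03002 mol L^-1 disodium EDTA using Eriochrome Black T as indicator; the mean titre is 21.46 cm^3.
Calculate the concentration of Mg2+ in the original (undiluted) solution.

Mg^2+ + EDTA^4- → [Mg(EDTA)]^2-
n(EDTA) = 0.02146 × 0.03002 = 6.442 × 10^-4 mol
n(Mg2+) in the aliquot = 6.442 × 10^-4 mol (1:1 ratio)
[Mg2+]_dilute = 6.442 × 10^-4 / 0.01000 = 0.06442 mol/L
Dilution factor = 100.0 / 4.964 = 20.15
[Mg2+]_stock = 0.06442 × 20.15 = 1.298 mol/L

1.298 mol/L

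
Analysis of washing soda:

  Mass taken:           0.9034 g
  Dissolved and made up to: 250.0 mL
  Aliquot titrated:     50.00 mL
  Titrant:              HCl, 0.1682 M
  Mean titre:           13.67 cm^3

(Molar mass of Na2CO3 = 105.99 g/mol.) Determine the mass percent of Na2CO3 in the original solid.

Na2CO3 + 2 HCl → 2 NaCl + H2O + CO2
n(HCl) per titration = 0.01367 × 0.1682 = 2.299 × 10^-3 mol
From the 1:2 ratio, n(Na2CO3) in each aliquot = 1/2 × 2.299 × 10^-3 = 1.150 × 10^-3 mol
n(Na2CO3) in the whole flask = 1.150 × 10^-3 × 250.0/50.00 = 5.748 × 10^-3 mol
mass of Na2CO3 = 5.748 × 10^-3 × 105.99 = 0.6093 g
% Na2CO3 = 0.6093 / 0.9034 × 100 = 67.44 %

67.44 %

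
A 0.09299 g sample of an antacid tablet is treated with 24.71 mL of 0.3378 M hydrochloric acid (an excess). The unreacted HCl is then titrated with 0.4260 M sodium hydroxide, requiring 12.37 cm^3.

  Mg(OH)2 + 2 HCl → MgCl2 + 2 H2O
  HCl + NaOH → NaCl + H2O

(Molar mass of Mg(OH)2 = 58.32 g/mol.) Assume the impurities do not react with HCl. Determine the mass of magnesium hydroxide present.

0.08974 g

n(HCl) added = 0.02471 × 0.3378 = 8.347 × 10^-3 mol
n(NaOH) used in back-titration = 0.01237 × 0.4260 = 5.270 × 10^-3 mol
n(HCl) left over = 5.270 × 10^-3 mol (1:1 ratio)
n(HCl) consumed by analyte = 8.347 × 10^-3 − 5.270 × 10^-3 = 3.077 × 10^-3 mol
From the 1:2 ratio, n(Mg(OH)2) = 1/2 × 3.077 × 10^-3 = 1.539 × 10^-3 mol
mass of Mg(OH)2 = 1.539 × 10^-3 × 58.32 = 0.08974 g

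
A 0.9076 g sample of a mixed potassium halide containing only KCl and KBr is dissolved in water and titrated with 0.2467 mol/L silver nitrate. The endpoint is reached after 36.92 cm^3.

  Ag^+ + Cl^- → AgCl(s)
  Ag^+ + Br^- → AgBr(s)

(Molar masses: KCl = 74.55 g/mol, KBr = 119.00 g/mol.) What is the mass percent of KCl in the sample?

n(AgNO3) = 0.03692 × 0.2467 = 9.108 × 10^-3 mol
Let x = n(KCl), y = n(KBr).
Titrant: 1x + 1y = 9.108 × 10^-3;  mass: 74.55x + 119.00y = 0.9076
Solving, x = 3.966 × 10^-3 mol, y = 5.143 × 10^-3 mol
mass of KCl = 3.966 × 10^-3 × 74.55 = 0.2956 g
% KCl = 0.2956 / 0.9076 × 100 = 32.57 %

32.57 %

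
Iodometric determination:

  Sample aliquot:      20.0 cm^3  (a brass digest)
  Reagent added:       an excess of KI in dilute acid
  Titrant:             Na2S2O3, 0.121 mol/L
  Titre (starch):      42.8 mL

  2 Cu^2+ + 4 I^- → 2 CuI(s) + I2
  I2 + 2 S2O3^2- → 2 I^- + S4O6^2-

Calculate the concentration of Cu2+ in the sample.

0.259 mol/L

n(S2O3^2-) = 0.0428 × 0.121 = 5.18 × 10^-3 mol
n(I2) = n(S2O3^2-)/2 = 2.59 × 10^-3 mol
From the 2:1 ratio, n(Cu2+) in the aliquot = 2/1 × 2.59 × 10^-3 = 5.18 × 10^-3 mol
[Cu2+] = 5.18 × 10^-3 / 0.0200 = 0.259 mol/L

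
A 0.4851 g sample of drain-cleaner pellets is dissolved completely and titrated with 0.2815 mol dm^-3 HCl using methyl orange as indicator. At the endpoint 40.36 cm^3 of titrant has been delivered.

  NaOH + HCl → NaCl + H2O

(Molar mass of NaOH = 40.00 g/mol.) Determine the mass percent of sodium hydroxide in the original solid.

n(HCl) = 0.04036 L × 0.2815 mol/L = 0.01136 mol
n(NaOH) = 0.01136 mol (1:1 ratio)
mass of NaOH = 0.01136 × 40.00 g/mol = 0.4545 g
% NaOH = 0.4545 / 0.4851 × 100 = 93.68 %

93.68 %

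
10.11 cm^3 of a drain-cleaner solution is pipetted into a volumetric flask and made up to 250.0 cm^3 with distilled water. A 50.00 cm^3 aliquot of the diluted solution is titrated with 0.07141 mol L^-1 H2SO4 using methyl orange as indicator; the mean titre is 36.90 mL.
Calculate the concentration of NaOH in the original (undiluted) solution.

2.606 mol/L

2 NaOH + H2SO4 → Na2SO4 + 2 H2O
n(H2SO4) = 0.03690 × 0.07141 = 2.635 × 10^-3 mol
From the 2:1 ratio, n(NaOH) in the aliquot = 2/1 × 2.635 × 10^-3 = 5.270 × 10^-3 mol
[NaOH]_dilute = 5.270 × 10^-3 / 0.05000 = 0.1054 mol/L
Dilution factor = 250.0 / 10.11 = 24.73
[NaOH]_stock = 0.1054 × 24.73 = 2.606 mol/L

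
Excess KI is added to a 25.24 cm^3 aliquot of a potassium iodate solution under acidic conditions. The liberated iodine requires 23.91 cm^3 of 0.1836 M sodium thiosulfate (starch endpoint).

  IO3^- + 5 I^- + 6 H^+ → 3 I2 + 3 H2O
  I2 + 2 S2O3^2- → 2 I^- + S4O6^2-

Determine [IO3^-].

n(S2O3^2-) = 0.02391 × 0.1836 = 4.390 × 10^-3 mol
n(I2) = n(S2O3^2-)/2 = 2.195 × 10^-3 mol
From the 1:3 ratio, n(IO3^-) in the aliquot = 1/3 × 2.195 × 10^-3 = 7.316 × 10^-4 mol
[IO3^-] = 7.316 × 10^-4 / 0.02524 = 0.02899 mol/L

0.02899 M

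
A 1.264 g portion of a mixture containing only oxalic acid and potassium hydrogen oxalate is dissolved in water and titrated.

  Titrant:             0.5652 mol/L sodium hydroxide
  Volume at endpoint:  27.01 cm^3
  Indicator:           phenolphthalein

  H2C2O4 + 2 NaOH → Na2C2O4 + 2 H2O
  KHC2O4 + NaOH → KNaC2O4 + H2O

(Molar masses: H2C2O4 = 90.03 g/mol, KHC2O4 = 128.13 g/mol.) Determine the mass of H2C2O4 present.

n(NaOH) = 0.02701 × 0.5652 = 0.01527 mol
Let x = n(H2C2O4), y = n(KHC2O4).
Titrant: 2x + 1y = 0.01527;  mass: 90.03x + 128.13y = 1.264
Solving, x = 4.163 × 10^-3 mol, y = 6.940 × 10^-3 mol
mass of H2C2O4 = 4.163 × 10^-3 × 90.03 = 0.3748 g

0.3748 g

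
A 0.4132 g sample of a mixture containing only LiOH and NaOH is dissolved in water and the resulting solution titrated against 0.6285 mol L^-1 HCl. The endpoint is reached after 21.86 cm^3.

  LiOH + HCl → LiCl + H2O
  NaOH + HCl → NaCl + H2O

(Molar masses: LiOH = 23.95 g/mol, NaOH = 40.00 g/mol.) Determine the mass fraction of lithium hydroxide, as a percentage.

49.24 %

n(HCl) = 0.02186 × 0.6285 = 0.01374 mol
Let x = n(LiOH), y = n(NaOH).
Titrant: 1x + 1y = 0.01374;  mass: 23.95x + 40.00y = 0.4132
Solving, x = 8.496 × 10^-3 mol, y = 5.243 × 10^-3 mol
mass of LiOH = 8.496 × 10^-3 × 23.95 = 0.2035 g
% LiOH = 0.2035 / 0.4132 × 100 = 49.24 %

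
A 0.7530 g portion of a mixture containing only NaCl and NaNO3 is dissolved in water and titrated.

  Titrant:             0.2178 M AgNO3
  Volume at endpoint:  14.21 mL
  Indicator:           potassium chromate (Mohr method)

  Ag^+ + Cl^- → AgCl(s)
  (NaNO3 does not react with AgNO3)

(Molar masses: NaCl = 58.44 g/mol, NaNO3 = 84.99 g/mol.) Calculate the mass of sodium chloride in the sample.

n(AgNO3) = 0.01421 × 0.2178 = 3.095 × 10^-3 mol
Let x = n(NaCl), y = n(NaNO3).
Titrant: 1x = 3.095 × 10^-3;  mass: 58.44x + 84.99y = 0.7530
Solving, x = 3.095 × 10^-3 mol, y = 6.732 × 10^-3 mol
mass of NaCl = 3.095 × 10^-3 × 58.44 = 0.1809 g

0.1809 g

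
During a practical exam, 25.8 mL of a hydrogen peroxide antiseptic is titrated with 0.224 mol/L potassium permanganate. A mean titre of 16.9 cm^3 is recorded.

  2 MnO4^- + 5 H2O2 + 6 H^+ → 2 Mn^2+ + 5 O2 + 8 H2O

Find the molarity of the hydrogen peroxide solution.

0.367 mol/L

n(KMnO4) = 0.0169 L × 0.224 mol/L = 3.79 × 10^-3 mol
From the 5:2 mole ratio, n(H2O2) = 5/2 × 3.79 × 10^-3 = 9.46 × 10^-3 mol
[H2O2] = 9.46 × 10^-3 mol / 0.0258 L = 0.367 mol/L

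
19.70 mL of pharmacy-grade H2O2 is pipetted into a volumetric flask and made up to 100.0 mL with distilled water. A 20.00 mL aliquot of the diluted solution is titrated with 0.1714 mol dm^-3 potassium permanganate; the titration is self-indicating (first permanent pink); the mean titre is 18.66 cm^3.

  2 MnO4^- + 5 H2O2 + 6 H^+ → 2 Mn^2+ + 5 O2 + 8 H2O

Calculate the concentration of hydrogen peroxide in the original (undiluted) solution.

n(KMnO4) = 0.01866 × 0.1714 = 3.198 × 10^-3 mol
From the 5:2 ratio, n(H2O2) in the aliquot = 5/2 × 3.198 × 10^-3 = 7.996 × 10^-3 mol
[H2O2]_dilute = 7.996 × 10^-3 / 0.02000 = 0.3998 mol/L
Dilution factor = 100.0 / 19.70 = 5.076
[H2O2]_stock = 0.3998 × 5.076 = 2.029 mol/L

2.029 mol/L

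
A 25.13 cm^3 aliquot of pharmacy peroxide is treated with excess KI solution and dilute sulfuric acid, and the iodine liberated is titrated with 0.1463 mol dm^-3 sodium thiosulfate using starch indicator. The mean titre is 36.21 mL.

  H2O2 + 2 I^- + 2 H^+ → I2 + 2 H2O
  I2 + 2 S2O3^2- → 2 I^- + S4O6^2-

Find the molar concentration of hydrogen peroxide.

n(S2O3^2-) = 0.03621 × 0.1463 = 5.298 × 10^-3 mol
n(I2) = n(S2O3^2-)/2 = 2.649 × 10^-3 mol
n(H2O2) in the aliquot = 2.649 × 10^-3 mol (1:1 ratio)
[H2O2] = 2.649 × 10^-3 / 0.02513 = 0.1054 mol/L

0.1054 mol/L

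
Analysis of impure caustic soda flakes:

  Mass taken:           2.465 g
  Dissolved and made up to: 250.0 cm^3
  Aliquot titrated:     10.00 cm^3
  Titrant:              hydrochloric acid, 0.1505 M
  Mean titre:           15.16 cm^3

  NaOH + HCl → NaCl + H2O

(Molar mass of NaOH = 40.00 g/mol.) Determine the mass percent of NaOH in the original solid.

n(HCl) per titration = 0.01516 × 0.1505 = 2.282 × 10^-3 mol
n(NaOH) in each aliquot = 2.282 × 10^-3 mol (1:1 ratio)
n(NaOH) in the whole flask = 2.282 × 10^-3 × 250.0/10.00 = 0.05704 mol
mass of NaOH = 0.05704 × 40.00 = 2.282 g
% NaOH = 2.282 / 2.465 × 100 = 92.56 %

92.56 %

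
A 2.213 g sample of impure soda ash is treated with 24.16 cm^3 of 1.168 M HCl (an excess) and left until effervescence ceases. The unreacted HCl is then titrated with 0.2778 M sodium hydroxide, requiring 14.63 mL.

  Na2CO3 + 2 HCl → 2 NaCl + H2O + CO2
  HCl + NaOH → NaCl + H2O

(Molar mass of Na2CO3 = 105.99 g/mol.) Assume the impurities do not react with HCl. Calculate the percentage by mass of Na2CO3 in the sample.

n(HCl) added = 0.02416 × 1.168 = 0.02822 mol
n(NaOH) used in back-titration = 0.01463 × 0.2778 = 4.064 × 10^-3 mol
n(HCl) left over = 4.064 × 10^-3 mol (1:1 ratio)
n(HCl) consumed by analyte = 0.02822 − 4.064 × 10^-3 = 0.02415 mol
From the 1:2 ratio, n(Na2CO3) = 1/2 × 0.02415 = 0.01208 mol
mass of Na2CO3 = 0.01208 × 105.99 = 1.280 g
% Na2CO3 = 1.280 / 2.213 × 100 = 57.84 %

57.84 %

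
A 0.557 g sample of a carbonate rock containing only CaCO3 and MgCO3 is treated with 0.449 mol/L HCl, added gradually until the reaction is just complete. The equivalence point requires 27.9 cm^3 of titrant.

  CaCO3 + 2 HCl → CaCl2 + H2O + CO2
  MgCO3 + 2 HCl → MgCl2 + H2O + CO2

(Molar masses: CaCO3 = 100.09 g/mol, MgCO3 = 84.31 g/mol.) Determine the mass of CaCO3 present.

n(HCl) = 0.0279 × 0.449 = 0.0125 mol
Let x = n(CaCO3), y = n(MgCO3).
Titrant: 2x + 2y = 0.0125;  mass: 100.09x + 84.31y = 0.557
Solving, x = 1.83 × 10^-3 mol, y = 4.43 × 10^-3 mol
mass of CaCO3 = 1.83 × 10^-3 × 100.09 = 0.183 g

0.183 g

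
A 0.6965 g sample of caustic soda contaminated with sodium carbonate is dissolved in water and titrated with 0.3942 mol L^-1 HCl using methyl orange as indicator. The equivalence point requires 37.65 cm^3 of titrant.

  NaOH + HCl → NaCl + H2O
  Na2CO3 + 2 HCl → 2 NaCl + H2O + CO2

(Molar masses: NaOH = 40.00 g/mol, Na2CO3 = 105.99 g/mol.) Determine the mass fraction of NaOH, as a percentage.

39.79 %

n(HCl) = 0.03765 × 0.3942 = 0.01484 mol
Let x = n(NaOH), y = n(Na2CO3).
Titrant: 1x + 2y = 0.01484;  mass: 40.00x + 105.99y = 0.6965
Solving, x = 6.928 × 10^-3 mol, y = 3.957 × 10^-3 mol
mass of NaOH = 6.928 × 10^-3 × 40.00 = 0.2771 g
% NaOH = 0.2771 / 0.6965 × 100 = 39.79 %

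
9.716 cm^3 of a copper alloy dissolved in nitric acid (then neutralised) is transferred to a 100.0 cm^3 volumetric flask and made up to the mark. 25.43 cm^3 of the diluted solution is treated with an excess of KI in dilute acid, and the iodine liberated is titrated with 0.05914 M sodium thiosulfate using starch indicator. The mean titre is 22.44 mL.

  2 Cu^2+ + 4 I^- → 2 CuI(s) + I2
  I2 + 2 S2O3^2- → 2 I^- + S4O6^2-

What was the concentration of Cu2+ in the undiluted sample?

n(S2O3^2-) = 0.02244 × 0.05914 = 1.327 × 10^-3 mol
n(I2) = n(S2O3^2-)/2 = 6.636 × 10^-4 mol
From the 2:1 ratio, n(Cu2+) in the aliquot = 2/1 × 6.636 × 10^-4 = 1.327 × 10^-3 mol
[Cu2+]_dilute = 1.327 × 10^-3 / 0.02543 = 0.05219 mol/L
[Cu2+]_original = 0.05219 × 100.0/9.716 = 0.5371 mol/L

0.5371 M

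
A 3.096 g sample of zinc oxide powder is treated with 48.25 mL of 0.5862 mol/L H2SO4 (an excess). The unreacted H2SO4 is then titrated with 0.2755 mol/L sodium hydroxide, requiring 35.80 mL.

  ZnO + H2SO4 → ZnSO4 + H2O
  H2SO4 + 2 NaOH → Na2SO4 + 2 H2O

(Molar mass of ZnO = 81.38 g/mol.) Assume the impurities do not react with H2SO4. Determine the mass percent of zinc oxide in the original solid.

61.38 %

n(H2SO4) added = 0.04825 × 0.5862 = 0.02828 mol
n(NaOH) used in back-titration = 0.03580 × 0.2755 = 9.863 × 10^-3 mol
From the 1:2 ratio, n(H2SO4) left over = 1/2 × 9.863 × 10^-3 = 4.931 × 10^-3 mol
n(H2SO4) consumed by analyte = 0.02828 − 4.931 × 10^-3 = 0.02335 mol
n(ZnO) = 0.02335 mol (1:1 ratio)
mass of ZnO = 0.02335 × 81.38 = 1.900 g
% ZnO = 1.900 / 3.096 × 100 = 61.38 %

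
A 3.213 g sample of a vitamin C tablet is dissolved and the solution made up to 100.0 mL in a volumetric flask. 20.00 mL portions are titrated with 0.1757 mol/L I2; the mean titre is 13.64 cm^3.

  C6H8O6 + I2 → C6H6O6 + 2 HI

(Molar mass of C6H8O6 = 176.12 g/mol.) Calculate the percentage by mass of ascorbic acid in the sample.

n(I2) per titration = 0.01364 × 0.1757 = 2.397 × 10^-3 mol
n(C6H8O6) in each aliquot = 2.397 × 10^-3 mol (1:1 ratio)
n(C6H8O6) in the whole flask = 2.397 × 10^-3 × 100.0/20.00 = 0.01198 mol
mass of C6H8O6 = 0.01198 × 176.12 = 2.110 g
% C6H8O6 = 2.110 / 3.213 × 100 = 65.68 %

65.68 %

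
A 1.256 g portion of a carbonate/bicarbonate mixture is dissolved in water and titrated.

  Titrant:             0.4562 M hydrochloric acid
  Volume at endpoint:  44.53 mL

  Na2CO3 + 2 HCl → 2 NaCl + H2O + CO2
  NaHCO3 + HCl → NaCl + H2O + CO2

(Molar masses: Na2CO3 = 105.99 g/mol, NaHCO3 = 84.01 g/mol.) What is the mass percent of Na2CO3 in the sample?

61.30 %

n(HCl) = 0.04453 × 0.4562 = 0.02031 mol
Let x = n(Na2CO3), y = n(NaHCO3).
Titrant: 2x + 1y = 0.02031;  mass: 105.99x + 84.01y = 1.256
Solving, x = 7.265 × 10^-3 mol, y = 5.785 × 10^-3 mol
mass of Na2CO3 = 7.265 × 10^-3 × 105.99 = 0.7700 g
% Na2CO3 = 0.7700 / 1.256 × 100 = 61.30 %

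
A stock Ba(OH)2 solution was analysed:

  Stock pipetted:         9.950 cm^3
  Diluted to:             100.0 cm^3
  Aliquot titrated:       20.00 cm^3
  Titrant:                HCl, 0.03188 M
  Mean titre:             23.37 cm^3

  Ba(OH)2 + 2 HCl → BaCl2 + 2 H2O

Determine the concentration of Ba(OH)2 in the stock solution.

n(HCl) = 0.02337 × 0.03188 = 7.450 × 10^-4 mol
From the 1:2 ratio, n(Ba(OH)2) in the aliquot = 1/2 × 7.450 × 10^-4 = 3.725 × 10^-4 mol
[Ba(OH)2]_dilute = 3.725 × 10^-4 / 0.02000 = 0.01863 mol/L
Dilution factor = 100.0 / 9.950 = 10.05
[Ba(OH)2]_stock = 0.01863 × 10.05 = 0.1872 mol/L

0.1872 M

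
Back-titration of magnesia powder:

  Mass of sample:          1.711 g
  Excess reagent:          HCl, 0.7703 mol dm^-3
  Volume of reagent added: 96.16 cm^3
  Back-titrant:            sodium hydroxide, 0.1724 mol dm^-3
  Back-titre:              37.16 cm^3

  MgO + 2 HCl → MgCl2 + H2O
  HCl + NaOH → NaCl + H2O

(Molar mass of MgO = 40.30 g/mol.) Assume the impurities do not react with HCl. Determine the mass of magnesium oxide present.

n(HCl) added = 0.09616 × 0.7703 = 0.07407 mol
n(NaOH) used in back-titration = 0.03716 × 0.1724 = 6.406 × 10^-3 mol
n(HCl) left over = 6.406 × 10^-3 mol (1:1 ratio)
n(HCl) consumed by analyte = 0.07407 − 6.406 × 10^-3 = 0.06767 mol
From the 1:2 ratio, n(MgO) = 1/2 × 0.06767 = 0.03383 mol
mass of MgO = 0.03383 × 40.30 = 1.363 g

1.363 g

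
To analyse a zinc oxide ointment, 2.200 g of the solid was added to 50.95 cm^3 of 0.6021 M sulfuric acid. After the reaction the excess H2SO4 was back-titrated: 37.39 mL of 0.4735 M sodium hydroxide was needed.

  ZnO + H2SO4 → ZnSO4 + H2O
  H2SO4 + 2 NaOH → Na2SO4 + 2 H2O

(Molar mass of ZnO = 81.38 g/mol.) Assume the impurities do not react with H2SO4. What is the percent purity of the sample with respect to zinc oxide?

n(H2SO4) added = 0.05095 × 0.6021 = 0.03068 mol
n(NaOH) used in back-titration = 0.03739 × 0.4735 = 0.01770 mol
From the 1:2 ratio, n(H2SO4) left over = 1/2 × 0.01770 = 8.852 × 10^-3 mol
n(H2SO4) consumed by analyte = 0.03068 − 8.852 × 10^-3 = 0.02182 mol
n(ZnO) = 0.02182 mol (1:1 ratio)
mass of ZnO = 0.02182 × 81.38 = 1.776 g
% ZnO = 1.776 / 2.200 × 100 = 80.73 %

80.73 %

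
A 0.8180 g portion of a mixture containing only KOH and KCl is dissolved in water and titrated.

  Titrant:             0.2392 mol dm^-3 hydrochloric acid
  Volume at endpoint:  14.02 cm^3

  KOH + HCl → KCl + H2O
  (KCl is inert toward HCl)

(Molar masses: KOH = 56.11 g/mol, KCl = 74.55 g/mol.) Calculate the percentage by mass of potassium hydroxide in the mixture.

n(HCl) = 0.01402 × 0.2392 = 3.354 × 10^-3 mol
Let x = n(KOH), y = n(KCl).
Titrant: 1x = 3.354 × 10^-3;  mass: 56.11x + 74.55y = 0.8180
Solving, x = 3.354 × 10^-3 mol, y = 8.448 × 10^-3 mol
mass of KOH = 3.354 × 10^-3 × 56.11 = 0.1882 g
% KOH = 0.1882 / 0.8180 × 100 = 23.00 %

23.00 %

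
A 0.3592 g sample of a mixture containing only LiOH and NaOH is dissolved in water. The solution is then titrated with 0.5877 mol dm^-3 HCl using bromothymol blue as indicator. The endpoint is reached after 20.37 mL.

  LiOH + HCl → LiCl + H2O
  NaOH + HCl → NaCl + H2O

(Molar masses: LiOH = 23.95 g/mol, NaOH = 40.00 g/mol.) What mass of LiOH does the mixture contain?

0.1786 g

n(HCl) = 0.02037 × 0.5877 = 0.01197 mol
Let x = n(LiOH), y = n(NaOH).
Titrant: 1x + 1y = 0.01197;  mass: 23.95x + 40.00y = 0.3592
Solving, x = 7.455 × 10^-3 mol, y = 4.516 × 10^-3 mol
mass of LiOH = 7.455 × 10^-3 × 23.95 = 0.1786 g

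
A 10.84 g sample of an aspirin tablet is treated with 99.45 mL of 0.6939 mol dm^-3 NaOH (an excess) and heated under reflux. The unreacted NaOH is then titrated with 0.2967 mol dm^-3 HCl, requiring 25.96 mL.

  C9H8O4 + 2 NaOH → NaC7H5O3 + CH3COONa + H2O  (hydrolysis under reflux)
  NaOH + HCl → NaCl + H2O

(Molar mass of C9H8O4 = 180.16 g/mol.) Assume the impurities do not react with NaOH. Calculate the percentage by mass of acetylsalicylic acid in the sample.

n(NaOH) added = 0.09945 × 0.6939 = 0.06901 mol
n(HCl) used in back-titration = 0.02596 × 0.2967 = 7.702 × 10^-3 mol
n(NaOH) left over = 7.702 × 10^-3 mol (1:1 ratio)
n(NaOH) consumed by analyte = 0.06901 − 7.702 × 10^-3 = 0.06131 mol
From the 1:2 ratio, n(C9H8O4) = 1/2 × 0.06131 = 0.03065 mol
mass of C9H8O4 = 0.03065 × 180.16 = 5.522 g
% C9H8O4 = 5.522 / 10.84 × 100 = 50.95 %

50.95 %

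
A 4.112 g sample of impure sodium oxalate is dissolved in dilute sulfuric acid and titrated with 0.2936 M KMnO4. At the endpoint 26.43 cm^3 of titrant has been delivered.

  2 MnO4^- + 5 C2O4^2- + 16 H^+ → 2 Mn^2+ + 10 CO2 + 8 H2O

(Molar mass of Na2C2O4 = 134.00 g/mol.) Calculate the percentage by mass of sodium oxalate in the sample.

n(KMnO4) = 0.02643 L × 0.2936 mol/L = 7.760 × 10^-3 mol
From the 5:2 ratio, n(Na2C2O4) = 5/2 × 7.760 × 10^-3 = 0.01940 mol
mass of Na2C2O4 = 0.01940 × 134.00 g/mol = 2.600 g
% Na2C2O4 = 2.600 / 4.112 × 100 = 63.22 %

63.22 %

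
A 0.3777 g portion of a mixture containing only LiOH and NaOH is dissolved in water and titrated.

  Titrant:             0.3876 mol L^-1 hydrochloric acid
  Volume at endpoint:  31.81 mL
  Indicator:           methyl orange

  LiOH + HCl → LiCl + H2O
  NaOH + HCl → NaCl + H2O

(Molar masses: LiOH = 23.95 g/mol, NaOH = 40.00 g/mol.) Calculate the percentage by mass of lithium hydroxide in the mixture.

n(HCl) = 0.03181 × 0.3876 = 0.01233 mol
Let x = n(LiOH), y = n(NaOH).
Titrant: 1x + 1y = 0.01233;  mass: 23.95x + 40.00y = 0.3777
Solving, x = 7.195 × 10^-3 mol, y = 5.134 × 10^-3 mol
mass of LiOH = 7.195 × 10^-3 × 23.95 = 0.1723 g
% LiOH = 0.1723 / 0.3777 × 100 = 45.62 %

45.62 %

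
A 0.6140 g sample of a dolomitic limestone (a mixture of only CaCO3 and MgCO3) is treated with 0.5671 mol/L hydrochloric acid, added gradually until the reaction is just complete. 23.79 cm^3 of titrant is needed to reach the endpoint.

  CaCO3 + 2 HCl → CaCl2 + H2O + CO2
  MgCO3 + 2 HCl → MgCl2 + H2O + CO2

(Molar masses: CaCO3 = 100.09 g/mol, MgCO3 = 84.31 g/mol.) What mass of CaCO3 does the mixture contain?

n(HCl) = 0.02379 × 0.5671 = 0.01349 mol
Let x = n(CaCO3), y = n(MgCO3).
Titrant: 2x + 2y = 0.01349;  mass: 100.09x + 84.31y = 0.6140
Solving, x = 2.869 × 10^-3 mol, y = 3.877 × 10^-3 mol
mass of CaCO3 = 2.869 × 10^-3 × 100.09 = 0.2872 g

0.2872 g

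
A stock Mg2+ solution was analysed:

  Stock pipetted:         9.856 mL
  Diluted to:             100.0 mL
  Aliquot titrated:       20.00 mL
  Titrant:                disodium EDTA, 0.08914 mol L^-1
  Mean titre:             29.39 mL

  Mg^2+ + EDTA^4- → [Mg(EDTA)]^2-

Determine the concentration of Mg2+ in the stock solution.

1.329 mol/L

n(EDTA) = 0.02939 × 0.08914 = 2.620 × 10^-3 mol
n(Mg2+) in the aliquot = 2.620 × 10^-3 mol (1:1 ratio)
[Mg2+]_dilute = 2.620 × 10^-3 / 0.02000 = 0.1310 mol/L
Dilution factor = 100.0 / 9.856 = 10.15
[Mg2+]_stock = 0.1310 × 10.15 = 1.329 mol/L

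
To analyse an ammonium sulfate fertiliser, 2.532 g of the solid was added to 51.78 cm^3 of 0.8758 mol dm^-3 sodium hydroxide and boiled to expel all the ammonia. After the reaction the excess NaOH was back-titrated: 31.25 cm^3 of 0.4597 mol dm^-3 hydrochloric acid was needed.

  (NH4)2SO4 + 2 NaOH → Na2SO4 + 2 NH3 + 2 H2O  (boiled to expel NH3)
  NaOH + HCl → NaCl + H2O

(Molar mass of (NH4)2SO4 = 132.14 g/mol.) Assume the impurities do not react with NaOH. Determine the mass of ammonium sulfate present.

n(NaOH) added = 0.05178 × 0.8758 = 0.04535 mol
n(HCl) used in back-titration = 0.03125 × 0.4597 = 0.01437 mol
n(NaOH) left over = 0.01437 mol (1:1 ratio)
n(NaOH) consumed by analyte = 0.04535 − 0.01437 = 0.03098 mol
From the 1:2 ratio, n((NH4)2SO4) = 1/2 × 0.03098 = 0.01549 mol
mass of (NH4)2SO4 = 0.01549 × 132.14 = 2.047 g

2.047 g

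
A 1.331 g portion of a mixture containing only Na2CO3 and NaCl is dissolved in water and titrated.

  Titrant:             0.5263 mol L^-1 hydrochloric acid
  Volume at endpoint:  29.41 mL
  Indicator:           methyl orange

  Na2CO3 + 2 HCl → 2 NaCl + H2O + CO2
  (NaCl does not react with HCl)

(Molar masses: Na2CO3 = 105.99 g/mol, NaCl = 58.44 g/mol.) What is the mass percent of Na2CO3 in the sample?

n(HCl) = 0.02941 × 0.5263 = 0.01548 mol
Let x = n(Na2CO3), y = n(NaCl).
Titrant: 2x = 0.01548;  mass: 105.99x + 58.44y = 1.331
Solving, x = 7.739 × 10^-3 mol, y = 8.739 × 10^-3 mol
mass of Na2CO3 = 7.739 × 10^-3 × 105.99 = 0.8203 g
% Na2CO3 = 0.8203 / 1.331 × 100 = 61.63 %

61.63 %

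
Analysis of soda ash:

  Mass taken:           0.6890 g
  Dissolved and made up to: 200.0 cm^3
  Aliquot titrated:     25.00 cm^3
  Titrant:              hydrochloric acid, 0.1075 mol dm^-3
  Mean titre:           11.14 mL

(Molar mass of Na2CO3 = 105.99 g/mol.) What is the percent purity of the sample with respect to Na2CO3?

Na2CO3 + 2 HCl → 2 NaCl + H2O + CO2
n(HCl) per titration = 0.01114 × 0.1075 = 1.198 × 10^-3 mol
From the 1:2 ratio, n(Na2CO3) in each aliquot = 1/2 × 1.198 × 10^-3 = 5.988 × 10^-4 mol
n(Na2CO3) in the whole flask = 5.988 × 10^-4 × 200.0/25.00 = 4.790 × 10^-3 mol
mass of Na2CO3 = 4.790 × 10^-3 × 105.99 = 0.5077 g
% Na2CO3 = 0.5077 / 0.6890 × 100 = 73.69 %

73.69 %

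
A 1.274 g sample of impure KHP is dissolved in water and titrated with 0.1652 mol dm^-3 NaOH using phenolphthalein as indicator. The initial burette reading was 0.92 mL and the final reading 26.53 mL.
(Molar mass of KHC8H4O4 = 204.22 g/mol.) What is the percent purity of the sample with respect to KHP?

KHC8H4O4 + NaOH → KNaC8H4O4 + H2O
n(NaOH) = 0.02561 L × 0.1652 mol/L = 4.231 × 10^-3 mol
n(KHC8H4O4) = 4.231 × 10^-3 mol (1:1 ratio)
mass of KHC8H4O4 = 4.231 × 10^-3 × 204.22 g/mol = 0.8640 g
% KHC8H4O4 = 0.8640 / 1.274 × 100 = 67.82 %

67.82 %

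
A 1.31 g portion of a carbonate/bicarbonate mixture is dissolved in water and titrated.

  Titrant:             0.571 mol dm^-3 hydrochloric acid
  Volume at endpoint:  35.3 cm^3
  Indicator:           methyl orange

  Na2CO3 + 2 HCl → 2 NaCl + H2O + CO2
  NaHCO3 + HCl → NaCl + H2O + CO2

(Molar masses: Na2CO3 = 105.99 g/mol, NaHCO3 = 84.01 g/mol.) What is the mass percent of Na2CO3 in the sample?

50.0 %

n(HCl) = 0.0353 × 0.571 = 0.0202 mol
Let x = n(Na2CO3), y = n(NaHCO3).
Titrant: 2x + 1y = 0.0202;  mass: 105.99x + 84.01y = 1.31
Solving, x = 6.18 × 10^-3 mol, y = 7.80 × 10^-3 mol
mass of Na2CO3 = 6.18 × 10^-3 × 105.99 = 0.655 g
% Na2CO3 = 0.655 / 1.31 × 100 = 50.0 %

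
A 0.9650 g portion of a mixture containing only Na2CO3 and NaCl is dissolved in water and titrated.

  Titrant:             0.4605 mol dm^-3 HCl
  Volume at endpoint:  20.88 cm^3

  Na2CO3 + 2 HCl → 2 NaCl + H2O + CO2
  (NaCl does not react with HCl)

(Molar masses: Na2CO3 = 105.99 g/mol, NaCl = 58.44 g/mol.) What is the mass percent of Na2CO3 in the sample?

n(HCl) = 0.02088 × 0.4605 = 9.615 × 10^-3 mol
Let x = n(Na2CO3), y = n(NaCl).
Titrant: 2x = 9.615 × 10^-3;  mass: 105.99x + 58.44y = 0.9650
Solving, x = 4.808 × 10^-3 mol, y = 7.793 × 10^-3 mol
mass of Na2CO3 = 4.808 × 10^-3 × 105.99 = 0.5096 g
% Na2CO3 = 0.5096 / 0.9650 × 100 = 52.80 %

52.80 %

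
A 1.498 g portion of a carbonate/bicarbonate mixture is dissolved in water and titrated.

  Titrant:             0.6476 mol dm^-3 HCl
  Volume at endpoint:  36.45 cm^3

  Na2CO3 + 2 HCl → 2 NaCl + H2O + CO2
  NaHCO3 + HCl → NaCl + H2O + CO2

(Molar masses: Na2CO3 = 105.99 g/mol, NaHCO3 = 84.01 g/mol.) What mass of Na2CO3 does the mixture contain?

n(HCl) = 0.03645 × 0.6476 = 0.02361 mol
Let x = n(Na2CO3), y = n(NaHCO3).
Titrant: 2x + 1y = 0.02361;  mass: 105.99x + 84.01y = 1.498
Solving, x = 7.820 × 10^-3 mol, y = 7.966 × 10^-3 mol
mass of Na2CO3 = 7.820 × 10^-3 × 105.99 = 0.8288 g

0.8288 g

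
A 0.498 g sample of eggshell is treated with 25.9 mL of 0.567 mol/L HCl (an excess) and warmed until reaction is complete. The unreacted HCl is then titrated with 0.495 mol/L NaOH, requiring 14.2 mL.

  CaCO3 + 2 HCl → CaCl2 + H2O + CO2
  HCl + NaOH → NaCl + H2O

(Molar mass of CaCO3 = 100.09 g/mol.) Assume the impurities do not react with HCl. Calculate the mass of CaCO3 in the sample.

0.383 g

n(HCl) added = 0.0259 × 0.567 = 0.0147 mol
n(NaOH) used in back-titration = 0.0142 × 0.495 = 7.03 × 10^-3 mol
n(HCl) left over = 7.03 × 10^-3 mol (1:1 ratio)
n(HCl) consumed by analyte = 0.0147 − 7.03 × 10^-3 = 7.66 × 10^-3 mol
From the 1:2 ratio, n(CaCO3) = 1/2 × 7.66 × 10^-3 = 3.83 × 10^-3 mol
mass of CaCO3 = 3.83 × 10^-3 × 100.09 = 0.383 g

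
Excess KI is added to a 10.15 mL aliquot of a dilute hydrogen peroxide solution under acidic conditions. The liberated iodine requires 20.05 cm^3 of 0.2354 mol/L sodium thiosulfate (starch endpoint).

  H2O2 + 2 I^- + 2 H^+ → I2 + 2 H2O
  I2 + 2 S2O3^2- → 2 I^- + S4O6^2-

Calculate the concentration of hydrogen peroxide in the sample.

n(S2O3^2-) = 0.02005 × 0.2354 = 4.720 × 10^-3 mol
n(I2) = n(S2O3^2-)/2 = 2.360 × 10^-3 mol
n(H2O2) in the aliquot = 2.360 × 10^-3 mol (1:1 ratio)
[H2O2] = 2.360 × 10^-3 / 0.01015 = 0.2325 mol/L

0.2325 mol/L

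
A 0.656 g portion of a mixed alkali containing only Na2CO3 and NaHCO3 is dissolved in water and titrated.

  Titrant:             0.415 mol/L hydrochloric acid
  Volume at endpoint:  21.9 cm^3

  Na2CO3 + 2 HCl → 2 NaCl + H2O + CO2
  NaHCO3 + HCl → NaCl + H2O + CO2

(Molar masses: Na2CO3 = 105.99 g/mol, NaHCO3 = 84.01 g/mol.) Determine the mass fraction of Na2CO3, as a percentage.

n(HCl) = 0.0219 × 0.415 = 9.09 × 10^-3 mol
Let x = n(Na2CO3), y = n(NaHCO3).
Titrant: 2x + 1y = 9.09 × 10^-3;  mass: 105.99x + 84.01y = 0.656
Solving, x = 1.73 × 10^-3 mol, y = 5.62 × 10^-3 mol
mass of Na2CO3 = 1.73 × 10^-3 × 105.99 = 0.184 g
% Na2CO3 = 0.184 / 0.656 × 100 = 28.0 %

28.0 %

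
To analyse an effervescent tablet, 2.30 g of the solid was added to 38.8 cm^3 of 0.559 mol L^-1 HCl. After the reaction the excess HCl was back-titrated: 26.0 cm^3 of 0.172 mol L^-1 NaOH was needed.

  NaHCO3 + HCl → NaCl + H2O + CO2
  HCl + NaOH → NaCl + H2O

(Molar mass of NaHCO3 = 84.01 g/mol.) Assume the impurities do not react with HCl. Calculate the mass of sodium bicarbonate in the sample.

n(HCl) added = 0.0388 × 0.559 = 0.0217 mol
n(NaOH) used in back-titration = 0.0260 × 0.172 = 4.47 × 10^-3 mol
n(HCl) left over = 4.47 × 10^-3 mol (1:1 ratio)
n(HCl) consumed by analyte = 0.0217 − 4.47 × 10^-3 = 0.0172 mol
n(NaHCO3) = 0.0172 mol (1:1 ratio)
mass of NaHCO3 = 0.0172 × 84.01 = 1.45 g

1.45 g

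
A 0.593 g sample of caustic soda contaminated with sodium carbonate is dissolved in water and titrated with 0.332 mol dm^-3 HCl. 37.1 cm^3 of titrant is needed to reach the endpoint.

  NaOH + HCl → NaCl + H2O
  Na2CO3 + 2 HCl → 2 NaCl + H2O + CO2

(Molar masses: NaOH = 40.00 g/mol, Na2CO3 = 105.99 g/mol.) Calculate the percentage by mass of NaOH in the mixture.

n(HCl) = 0.0371 × 0.332 = 0.0123 mol
Let x = n(NaOH), y = n(Na2CO3).
Titrant: 1x + 2y = 0.0123;  mass: 40.00x + 105.99y = 0.593
Solving, x = 4.60 × 10^-3 mol, y = 3.86 × 10^-3 mol
mass of NaOH = 4.60 × 10^-3 × 40.00 = 0.184 g
% NaOH = 0.184 / 0.593 × 100 = 31.0 %

31.0 %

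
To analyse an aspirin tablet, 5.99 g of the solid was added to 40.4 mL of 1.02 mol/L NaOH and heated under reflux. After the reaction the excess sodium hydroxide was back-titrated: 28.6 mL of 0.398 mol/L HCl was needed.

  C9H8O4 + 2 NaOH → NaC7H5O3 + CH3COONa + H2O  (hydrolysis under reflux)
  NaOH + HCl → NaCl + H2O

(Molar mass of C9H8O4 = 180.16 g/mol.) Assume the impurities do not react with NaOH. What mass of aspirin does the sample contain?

n(NaOH) added = 0.0404 × 1.02 = 0.0412 mol
n(HCl) used in back-titration = 0.0286 × 0.398 = 0.0114 mol
n(NaOH) left over = 0.0114 mol (1:1 ratio)
n(NaOH) consumed by analyte = 0.0412 − 0.0114 = 0.0298 mol
From the 1:2 ratio, n(C9H8O4) = 1/2 × 0.0298 = 0.0149 mol
mass of C9H8O4 = 0.0149 × 180.16 = 2.69 g

2.69 g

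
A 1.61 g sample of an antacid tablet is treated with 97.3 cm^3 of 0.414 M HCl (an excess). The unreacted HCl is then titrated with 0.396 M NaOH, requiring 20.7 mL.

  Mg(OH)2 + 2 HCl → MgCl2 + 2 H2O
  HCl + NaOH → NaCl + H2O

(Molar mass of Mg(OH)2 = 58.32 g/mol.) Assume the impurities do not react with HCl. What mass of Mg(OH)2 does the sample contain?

0.936 g

n(HCl) added = 0.0973 × 0.414 = 0.0403 mol
n(NaOH) used in back-titration = 0.0207 × 0.396 = 8.20 × 10^-3 mol
n(HCl) left over = 8.20 × 10^-3 mol (1:1 ratio)
n(HCl) consumed by analyte = 0.0403 − 8.20 × 10^-3 = 0.0321 mol
From the 1:2 ratio, n(Mg(OH)2) = 1/2 × 0.0321 = 0.0160 mol
mass of Mg(OH)2 = 0.0160 × 58.32 = 0.936 g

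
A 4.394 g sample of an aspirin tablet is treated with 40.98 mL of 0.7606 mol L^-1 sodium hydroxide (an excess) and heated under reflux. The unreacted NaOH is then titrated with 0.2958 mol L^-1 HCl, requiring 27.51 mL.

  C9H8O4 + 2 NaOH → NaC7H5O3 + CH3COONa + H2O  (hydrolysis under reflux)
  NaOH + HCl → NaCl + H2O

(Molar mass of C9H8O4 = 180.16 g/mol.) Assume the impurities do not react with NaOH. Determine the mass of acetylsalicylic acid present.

n(NaOH) added = 0.04098 × 0.7606 = 0.03117 mol
n(HCl) used in back-titration = 0.02751 × 0.2958 = 8.137 × 10^-3 mol
n(NaOH) left over = 8.137 × 10^-3 mol (1:1 ratio)
n(NaOH) consumed by analyte = 0.03117 − 8.137 × 10^-3 = 0.02303 mol
From the 1:2 ratio, n(C9H8O4) = 1/2 × 0.02303 = 0.01152 mol
mass of C9H8O4 = 0.01152 × 180.16 = 2.075 g

2.075 g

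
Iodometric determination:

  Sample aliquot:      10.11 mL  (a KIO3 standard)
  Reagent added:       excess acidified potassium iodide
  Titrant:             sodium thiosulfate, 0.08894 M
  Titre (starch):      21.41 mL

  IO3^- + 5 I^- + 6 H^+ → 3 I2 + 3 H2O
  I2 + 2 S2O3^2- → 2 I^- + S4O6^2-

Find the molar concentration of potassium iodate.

0.03139 M

n(S2O3^2-) = 0.02141 × 0.08894 = 1.904 × 10^-3 mol
n(I2) = n(S2O3^2-)/2 = 9.521 × 10^-4 mol
From the 1:3 ratio, n(IO3^-) in the aliquot = 1/3 × 9.521 × 10^-4 = 3.174 × 10^-4 mol
[IO3^-] = 3.174 × 10^-4 / 0.01011 = 0.03139 mol/L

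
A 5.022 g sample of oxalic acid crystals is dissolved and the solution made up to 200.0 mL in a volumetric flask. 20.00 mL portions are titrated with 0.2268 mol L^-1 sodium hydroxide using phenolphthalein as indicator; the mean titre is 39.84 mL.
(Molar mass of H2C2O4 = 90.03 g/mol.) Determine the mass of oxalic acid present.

4.067 g

H2C2O4 + 2 NaOH → Na2C2O4 + 2 H2O
n(NaOH) per titration = 0.03984 × 0.2268 = 9.036 × 10^-3 mol
From the 1:2 ratio, n(H2C2O4) in each aliquot = 1/2 × 9.036 × 10^-3 = 4.518 × 10^-3 mol
n(H2C2O4) in the whole flask = 4.518 × 10^-3 × 200.0/20.00 = 0.04518 mol
mass of H2C2O4 = 0.04518 × 90.03 = 4.067 g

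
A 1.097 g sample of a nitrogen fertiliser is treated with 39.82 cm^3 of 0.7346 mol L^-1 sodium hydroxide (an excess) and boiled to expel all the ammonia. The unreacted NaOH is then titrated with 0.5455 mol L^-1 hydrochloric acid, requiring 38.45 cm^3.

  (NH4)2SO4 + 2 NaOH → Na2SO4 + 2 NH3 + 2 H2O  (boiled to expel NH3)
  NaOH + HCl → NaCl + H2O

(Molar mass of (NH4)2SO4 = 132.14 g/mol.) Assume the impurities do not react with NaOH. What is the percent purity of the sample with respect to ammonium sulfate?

n(NaOH) added = 0.03982 × 0.7346 = 0.02925 mol
n(HCl) used in back-titration = 0.03845 × 0.5455 = 0.02097 mol
n(NaOH) left over = 0.02097 mol (1:1 ratio)
n(NaOH) consumed by analyte = 0.02925 − 0.02097 = 8.277 × 10^-3 mol
From the 1:2 ratio, n((NH4)2SO4) = 1/2 × 8.277 × 10^-3 = 4.139 × 10^-3 mol
mass of (NH4)2SO4 = 4.139 × 10^-3 × 132.14 = 0.5469 g
% (NH4)2SO4 = 0.5469 / 1.097 × 100 = 49.85 %

49.85 %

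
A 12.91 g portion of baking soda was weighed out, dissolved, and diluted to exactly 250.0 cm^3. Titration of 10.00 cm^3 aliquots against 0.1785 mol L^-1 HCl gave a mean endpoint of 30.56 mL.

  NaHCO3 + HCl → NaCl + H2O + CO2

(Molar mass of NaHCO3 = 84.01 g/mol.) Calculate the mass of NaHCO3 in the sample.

n(HCl) per titration = 0.03056 × 0.1785 = 5.455 × 10^-3 mol
n(NaHCO3) in each aliquot = 5.455 × 10^-3 mol (1:1 ratio)
n(NaHCO3) in the whole flask = 5.455 × 10^-3 × 250.0/10.00 = 0.1364 mol
mass of NaHCO3 = 0.1364 × 84.01 = 11.46 g

11.46 g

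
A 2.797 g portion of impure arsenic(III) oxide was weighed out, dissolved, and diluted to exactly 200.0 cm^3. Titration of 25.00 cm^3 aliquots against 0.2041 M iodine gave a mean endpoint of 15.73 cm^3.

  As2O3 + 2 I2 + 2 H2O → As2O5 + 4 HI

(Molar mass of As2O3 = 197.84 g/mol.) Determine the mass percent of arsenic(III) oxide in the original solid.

90.84 %

n(I2) per titration = 0.01573 × 0.2041 = 3.210 × 10^-3 mol
From the 1:2 ratio, n(As2O3) in each aliquot = 1/2 × 3.210 × 10^-3 = 1.605 × 10^-3 mol
n(As2O3) in the whole flask = 1.605 × 10^-3 × 200.0/25.00 = 0.01284 mol
mass of As2O3 = 0.01284 × 197.84 = 2.541 g
% As2O3 = 2.541 / 2.797 × 100 = 90.84 %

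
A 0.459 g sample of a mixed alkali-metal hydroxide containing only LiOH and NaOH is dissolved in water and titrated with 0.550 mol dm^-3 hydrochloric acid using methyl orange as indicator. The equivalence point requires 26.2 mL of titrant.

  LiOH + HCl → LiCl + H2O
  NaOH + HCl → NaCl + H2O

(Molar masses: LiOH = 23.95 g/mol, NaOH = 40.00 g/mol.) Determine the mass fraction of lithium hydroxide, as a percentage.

n(HCl) = 0.0262 × 0.550 = 0.0144 mol
Let x = n(LiOH), y = n(NaOH).
Titrant: 1x + 1y = 0.0144;  mass: 23.95x + 40.00y = 0.459
Solving, x = 7.31 × 10^-3 mol, y = 7.10 × 10^-3 mol
mass of LiOH = 7.31 × 10^-3 × 23.95 = 0.175 g
% LiOH = 0.175 / 0.459 × 100 = 38.2 %

38.2 %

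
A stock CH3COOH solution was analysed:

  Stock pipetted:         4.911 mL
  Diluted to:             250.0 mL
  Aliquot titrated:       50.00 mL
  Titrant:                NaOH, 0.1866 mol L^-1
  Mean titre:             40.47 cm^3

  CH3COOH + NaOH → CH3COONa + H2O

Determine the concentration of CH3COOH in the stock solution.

7.689 mol/L

n(NaOH) = 0.04047 × 0.1866 = 7.552 × 10^-3 mol
n(CH3COOH) in the aliquot = 7.552 × 10^-3 mol (1:1 ratio)
[CH3COOH]_dilute = 7.552 × 10^-3 / 0.05000 = 0.1510 mol/L
Dilution factor = 250.0 / 4.911 = 50.91
[CH3COOH]_stock = 0.1510 × 50.91 = 7.689 mol/L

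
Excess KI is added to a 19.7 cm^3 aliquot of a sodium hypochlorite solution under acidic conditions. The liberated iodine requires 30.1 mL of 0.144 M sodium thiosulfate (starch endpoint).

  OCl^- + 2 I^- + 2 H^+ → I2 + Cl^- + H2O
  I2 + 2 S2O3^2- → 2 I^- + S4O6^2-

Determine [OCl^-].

n(S2O3^2-) = 0.0301 × 0.144 = 4.33 × 10^-3 mol
n(I2) = n(S2O3^2-)/2 = 2.17 × 10^-3 mol
n(OCl^-) in the aliquot = 2.17 × 10^-3 mol (1:1 ratio)
[OCl^-] = 2.17 × 10^-3 / 0.0197 = 0.110 mol/L

0.110 M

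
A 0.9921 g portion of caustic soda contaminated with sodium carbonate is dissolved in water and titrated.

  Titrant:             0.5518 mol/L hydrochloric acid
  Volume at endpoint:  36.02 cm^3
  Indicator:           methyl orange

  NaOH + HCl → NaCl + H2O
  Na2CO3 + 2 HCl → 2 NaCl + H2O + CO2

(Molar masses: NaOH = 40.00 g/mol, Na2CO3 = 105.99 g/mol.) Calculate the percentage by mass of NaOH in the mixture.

18.99 %

n(HCl) = 0.03602 × 0.5518 = 0.01988 mol
Let x = n(NaOH), y = n(Na2CO3).
Titrant: 1x + 2y = 0.01988;  mass: 40.00x + 105.99y = 0.9921
Solving, x = 4.711 × 10^-3 mol, y = 7.582 × 10^-3 mol
mass of NaOH = 4.711 × 10^-3 × 40.00 = 0.1884 g
% NaOH = 0.1884 / 0.9921 × 100 = 18.99 %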